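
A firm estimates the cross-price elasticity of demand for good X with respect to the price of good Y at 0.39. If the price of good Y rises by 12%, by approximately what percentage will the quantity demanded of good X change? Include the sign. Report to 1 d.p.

%ΔQ ≈ ε × %ΔP of good Y = 0.39 × (12%) = 4.7%.

4.7%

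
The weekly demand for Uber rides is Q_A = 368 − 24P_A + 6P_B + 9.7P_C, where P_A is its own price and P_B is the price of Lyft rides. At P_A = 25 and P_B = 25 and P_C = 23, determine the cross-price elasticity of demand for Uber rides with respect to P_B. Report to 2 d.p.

At P_A = 25 and P_B = 25 and P_C = 23: Q_A = 141.1.
∂Q_A/∂P_B = 6.
ε = (∂Q_A/∂P_B)(P_B/Q_A) = 6 × (25/141.1) ≈ 1.06.

1.06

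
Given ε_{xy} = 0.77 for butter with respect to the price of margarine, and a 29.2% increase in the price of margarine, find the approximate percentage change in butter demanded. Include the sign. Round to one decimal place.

22.5%

%ΔQ ≈ ε × %ΔP of margarine = 0.77 × (29.2%) = 22.5%.
Demand for butter rises by about 22.5%.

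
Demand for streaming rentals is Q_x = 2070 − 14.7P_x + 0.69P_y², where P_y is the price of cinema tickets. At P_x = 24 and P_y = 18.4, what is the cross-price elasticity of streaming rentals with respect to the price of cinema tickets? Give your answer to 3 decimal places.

0.239

At P_x = 24 and P_y = 18.4: Q_x = 1950.806.
∂Q_x/∂P_y = 1.38P_y = 1.38(18.4) = 25.3920.
ε = (∂Q_x/∂P_y)(P_y/Q_x) = 25.3920 × (18.4/1950.806) ≈ 0.239.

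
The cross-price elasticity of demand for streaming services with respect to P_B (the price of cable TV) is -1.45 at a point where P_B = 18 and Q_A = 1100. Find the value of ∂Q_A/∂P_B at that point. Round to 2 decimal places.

-88.61

ε = (∂Q_A/∂P_B)·(P_B/Q_A) ⇒ ∂Q_A/∂P_B = ε·Q_A/P_B = -1.45 × 1100/18 ≈ -88.61.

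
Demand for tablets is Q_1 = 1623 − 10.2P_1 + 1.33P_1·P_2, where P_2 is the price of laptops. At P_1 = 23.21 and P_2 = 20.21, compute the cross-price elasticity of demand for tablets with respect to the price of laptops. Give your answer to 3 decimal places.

0.310

At P_1 = 23.21 and P_2 = 20.21: Q_1 = 2010.127.
∂Q_1/∂P_2 = 1.33P_1 = 1.33(23.21) = 30.8693.
ε = (∂Q_1/∂P_2)(P_2/Q_1) = 30.8693 × (20.21/2010.127) ≈ 0.310.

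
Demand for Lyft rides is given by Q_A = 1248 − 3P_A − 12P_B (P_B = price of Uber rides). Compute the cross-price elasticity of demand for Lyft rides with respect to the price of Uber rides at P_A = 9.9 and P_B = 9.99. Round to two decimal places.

-0.11

At P_A = 9.9 and P_B = 9.99: Q_A = 1098.42.
∂Q_A/∂P_B = -12.
ε = (∂Q_A/∂P_B)(P_B/Q_A) = -12 × (9.99/1098.42) ≈ -0.11.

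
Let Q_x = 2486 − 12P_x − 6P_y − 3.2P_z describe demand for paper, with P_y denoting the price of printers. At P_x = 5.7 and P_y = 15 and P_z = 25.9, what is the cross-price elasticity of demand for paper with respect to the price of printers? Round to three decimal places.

At P_x = 5.7 and P_y = 15 and P_z = 25.9: Q_x = 2244.72.
∂Q_x/∂P_y = -6.
ε = (∂Q_x/∂P_y)(P_y/Q_x) = -6 × (15/2244.72) ≈ -0.040.

-0.040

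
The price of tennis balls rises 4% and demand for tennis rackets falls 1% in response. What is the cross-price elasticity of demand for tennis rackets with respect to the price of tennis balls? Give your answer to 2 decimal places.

-0.25

ε = (%ΔQ of tennis rackets) / (%ΔP of tennis balls) = (-1%) / (4%) ≈ -0.25.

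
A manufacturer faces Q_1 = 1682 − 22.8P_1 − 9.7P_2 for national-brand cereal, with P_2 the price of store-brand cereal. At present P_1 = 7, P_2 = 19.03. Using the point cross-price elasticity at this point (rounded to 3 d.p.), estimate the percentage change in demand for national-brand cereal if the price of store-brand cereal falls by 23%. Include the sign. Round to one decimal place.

3.2%

At P_1 = 7, P_2 = 19.03: Q_1 = 1337.809.
∂Q_1/∂P_2 = -9.7.
ε = (∂Q_1/∂P_2)(P_2/Q_1) = -9.7000 × 19.03/1337.809 ≈ -0.138.
%ΔQ_1 ≈ ε × %ΔP_2 = -0.138 × (-23%) = 3.2%.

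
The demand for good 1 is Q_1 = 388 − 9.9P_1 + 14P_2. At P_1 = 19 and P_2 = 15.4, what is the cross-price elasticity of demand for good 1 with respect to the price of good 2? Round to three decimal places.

0.519

At P_1 = 19 and P_2 = 15.4: Q_1 = 415.5.
∂Q_1/∂P_2 = 14.
ε = (∂Q_1/∂P_2)(P_2/Q_1) = 14 × (15.4/415.5) ≈ 0.519.
Since ε > 0, good 1 and good 2 are substitutes.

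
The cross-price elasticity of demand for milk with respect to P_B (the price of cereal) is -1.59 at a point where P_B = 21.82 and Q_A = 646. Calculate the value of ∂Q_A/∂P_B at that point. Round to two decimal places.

ε = (∂Q_A/∂P_B)·(P_B/Q_A) ⇒ ∂Q_A/∂P_B = ε·Q_A/P_B = -1.59 × 646/21.82 ≈ -47.07.

-47.07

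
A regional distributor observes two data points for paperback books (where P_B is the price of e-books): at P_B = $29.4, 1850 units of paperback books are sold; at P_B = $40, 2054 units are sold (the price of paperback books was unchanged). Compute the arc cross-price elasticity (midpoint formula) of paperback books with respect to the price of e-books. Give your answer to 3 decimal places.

0.342

ΔQ_A = 2054 − 1850 = 204; ΔP_B = 40 − 29.4 = 10.6.
Midpoints: Q̄_A = 1952.0, P̄_B = 34.70.
ε = (ΔQ_A/Q̄_A)/(ΔP_B/P̄_B) = (204/1952.0)/(10.6/34.70) ≈ 0.342.
ε > 0: paperback books and e-books are substitutes.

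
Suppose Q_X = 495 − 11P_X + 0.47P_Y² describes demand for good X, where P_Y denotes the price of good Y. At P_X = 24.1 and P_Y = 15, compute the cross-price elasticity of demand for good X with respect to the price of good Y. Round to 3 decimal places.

At P_X = 24.1 and P_Y = 15: Q_X = 335.65.
∂Q_X/∂P_Y = 0.94P_Y = 0.94(15) = 14.1000.
ε = (∂Q_X/∂P_Y)(P_Y/Q_X) = 14.1000 × (15/335.65) ≈ 0.630.

0.630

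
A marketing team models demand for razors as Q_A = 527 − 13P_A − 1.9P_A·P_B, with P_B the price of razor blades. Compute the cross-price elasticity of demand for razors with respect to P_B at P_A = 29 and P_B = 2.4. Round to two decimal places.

-7.45

At P_A = 29 and P_B = 2.4: Q_A = 17.76.
∂Q_A/∂P_B = -1.9P_A = -1.9(29) = -55.1000.
ε = (∂Q_A/∂P_B)(P_B/Q_A) = -55.1000 × (2.4/17.76) ≈ -7.45.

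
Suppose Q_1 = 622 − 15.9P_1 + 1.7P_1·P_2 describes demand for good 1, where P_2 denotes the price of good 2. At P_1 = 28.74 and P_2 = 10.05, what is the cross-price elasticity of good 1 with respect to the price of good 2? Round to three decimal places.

At P_1 = 28.74 and P_2 = 10.05: Q_1 = 656.057.
∂Q_1/∂P_2 = 1.7P_1 = 1.7(28.74) = 48.8580.
ε = (∂Q_1/∂P_2)(P_2/Q_1) = 48.8580 × (10.05/656.057) ≈ 0.748.

0.748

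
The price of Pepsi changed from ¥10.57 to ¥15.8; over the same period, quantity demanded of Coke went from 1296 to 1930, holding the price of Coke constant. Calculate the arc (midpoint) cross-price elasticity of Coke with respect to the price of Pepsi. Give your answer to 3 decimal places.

ΔQ_A = 1930 − 1296 = 634; ΔP_B = 15.8 − 10.57 = 5.23.
Midpoints: Q̄_A = 1613.0, P̄_B = 13.19.
ε = (ΔQ_A/Q̄_A)/(ΔP_B/P̄_B) = (634/1613.0)/(5.23/13.19) ≈ 0.991.

0.991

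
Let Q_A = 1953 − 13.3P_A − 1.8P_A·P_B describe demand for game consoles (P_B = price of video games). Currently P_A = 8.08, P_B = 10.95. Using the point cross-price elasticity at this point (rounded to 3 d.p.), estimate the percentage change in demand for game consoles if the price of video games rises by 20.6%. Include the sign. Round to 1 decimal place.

-1.9%

At P_A = 8.08, P_B = 10.95: Q_A = 1686.279.
∂Q_A/∂P_B = -1.8P_A = -14.5440.
ε = (∂Q_A/∂P_B)(P_B/Q_A) = -14.5440 × 10.95/1686.279 ≈ -0.094.
%ΔQ_A ≈ ε × %ΔP_B = -0.094 × (20.6%) = -1.9%.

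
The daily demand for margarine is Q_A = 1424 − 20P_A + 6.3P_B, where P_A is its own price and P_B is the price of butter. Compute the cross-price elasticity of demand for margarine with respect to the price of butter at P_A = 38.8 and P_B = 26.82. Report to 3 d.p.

At P_A = 38.8 and P_B = 26.82: Q_A = 816.966.
∂Q_A/∂P_B = 6.3.
ε = (∂Q_A/∂P_B)(P_B/Q_A) = 6.3 × (26.82/816.966) ≈ 0.207.

0.207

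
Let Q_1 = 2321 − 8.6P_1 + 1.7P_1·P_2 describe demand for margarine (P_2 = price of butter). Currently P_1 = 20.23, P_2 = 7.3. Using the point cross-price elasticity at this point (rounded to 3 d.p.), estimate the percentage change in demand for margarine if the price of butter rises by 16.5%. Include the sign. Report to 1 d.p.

At P_1 = 20.23, P_2 = 7.3: Q_1 = 2398.076.
∂Q_1/∂P_2 = 1.7P_1 = 34.3910.
ε = (∂Q_1/∂P_2)(P_2/Q_1) = 34.3910 × 7.3/2398.076 ≈ 0.105.
%ΔQ_1 ≈ ε × %ΔP_2 = 0.105 × (16.5%) = 1.7%.

1.7%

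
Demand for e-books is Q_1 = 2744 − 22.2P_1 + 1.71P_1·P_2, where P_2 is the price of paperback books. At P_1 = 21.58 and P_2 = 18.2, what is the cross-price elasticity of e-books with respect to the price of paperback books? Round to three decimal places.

0.229

At P_1 = 21.58 and P_2 = 18.2: Q_1 = 2936.537.
∂Q_1/∂P_2 = 1.71P_1 = 1.71(21.58) = 36.9018.
ε = (∂Q_1/∂P_2)(P_2/Q_1) = 36.9018 × (18.2/2936.537) ≈ 0.229.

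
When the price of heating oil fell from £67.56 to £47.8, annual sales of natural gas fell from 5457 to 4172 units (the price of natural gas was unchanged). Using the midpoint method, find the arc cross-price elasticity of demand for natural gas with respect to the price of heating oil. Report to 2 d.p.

ΔQ_A = 4172 − 5457 = -1285; ΔP_B = 47.8 − 67.56 = -19.76.
Midpoints: Q̄_A = 4814.5, P̄_B = 57.68.
ε = (ΔQ_A/Q̄_A)/(ΔP_B/P̄_B) = (-1285/4814.5)/(-19.76/57.68) ≈ 0.78.

0.78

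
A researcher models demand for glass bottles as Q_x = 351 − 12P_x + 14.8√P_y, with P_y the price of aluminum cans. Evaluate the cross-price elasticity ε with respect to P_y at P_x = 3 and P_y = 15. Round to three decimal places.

0.077

At P_x = 3 and P_y = 15: Q_x = 372.320.
∂Q_x/∂P_y = 14.8/(2√P_y) = 14.8/(2√15) = 1.9107.
ε = (∂Q_x/∂P_y)(P_y/Q_x) = 1.9107 × (15/372.320) ≈ 0.077.
ε > 0: substitutes.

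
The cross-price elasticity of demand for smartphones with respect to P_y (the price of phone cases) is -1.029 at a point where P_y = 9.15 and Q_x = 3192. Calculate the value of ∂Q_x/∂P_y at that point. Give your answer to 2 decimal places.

-358.97

ε = (∂Q_x/∂P_y)·(P_y/Q_x) ⇒ ∂Q_x/∂P_y = ε·Q_x/P_y = -1.029 × 3192/9.15 ≈ -358.97.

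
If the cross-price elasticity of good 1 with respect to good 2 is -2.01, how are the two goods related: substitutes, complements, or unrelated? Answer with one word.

complements

ε = -2.01 < 0, so a higher price of good 2 lowers demand for good 1: complements.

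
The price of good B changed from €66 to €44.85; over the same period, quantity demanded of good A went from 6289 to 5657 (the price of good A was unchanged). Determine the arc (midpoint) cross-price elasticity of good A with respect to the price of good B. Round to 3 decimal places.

0.277

ΔQ_A = 5657 − 6289 = -632; ΔP_B = 44.85 − 66 = -21.15.
Midpoints: Q̄_A = 5973.0, P̄_B = 55.42.
ε = (ΔQ_A/Q̄_A)/(ΔP_B/P̄_B) = (-632/5973.0)/(-21.15/55.42) ≈ 0.277.
ε > 0: good A and good B are substitutes.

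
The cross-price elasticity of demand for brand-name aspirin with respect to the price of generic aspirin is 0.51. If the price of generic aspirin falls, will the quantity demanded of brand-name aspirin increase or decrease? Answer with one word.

ε > 0 and the price of generic aspirin falls, so the quantity of brand-name aspirin moves in the same direction: it decreases.

decrease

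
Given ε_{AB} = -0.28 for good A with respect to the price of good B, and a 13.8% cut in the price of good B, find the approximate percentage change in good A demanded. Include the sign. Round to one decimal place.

3.9%

%ΔQ ≈ ε × %ΔP of good B = -0.28 × (-13.8%) = 3.9%.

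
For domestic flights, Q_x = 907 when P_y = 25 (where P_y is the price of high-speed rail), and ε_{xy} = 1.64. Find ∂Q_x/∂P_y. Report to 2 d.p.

ε = (∂Q_x/∂P_y)·(P_y/Q_x) ⇒ ∂Q_x/∂P_y = ε·Q_x/P_y = 1.64 × 907/25 ≈ 59.50.

59.50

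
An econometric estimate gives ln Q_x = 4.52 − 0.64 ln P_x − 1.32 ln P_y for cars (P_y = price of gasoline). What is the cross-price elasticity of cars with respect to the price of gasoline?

In a log-linear (constant-elasticity) demand function, the coefficient on ln P_y is the cross-price elasticity.
ε = -1.32. Negative, so cars and gasoline are complements.

-1.32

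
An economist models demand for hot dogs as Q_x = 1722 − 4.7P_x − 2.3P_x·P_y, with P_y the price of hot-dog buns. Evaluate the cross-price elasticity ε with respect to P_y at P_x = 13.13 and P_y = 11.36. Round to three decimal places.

At P_x = 13.13 and P_y = 11.36: Q_x = 1317.228.
∂Q_x/∂P_y = -2.3P_x = -2.3(13.13) = -30.1990.
ε = (∂Q_x/∂P_y)(P_y/Q_x) = -30.1990 × (11.36/1317.228) ≈ -0.260.
ε < 0: complements.

-0.260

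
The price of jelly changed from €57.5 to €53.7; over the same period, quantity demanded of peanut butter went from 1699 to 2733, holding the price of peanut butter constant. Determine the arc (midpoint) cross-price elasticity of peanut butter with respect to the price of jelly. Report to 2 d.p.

-6.83

ΔQ_A = 2733 − 1699 = 1034; ΔP_B = 53.7 − 57.5 = -3.8.
Midpoints: Q̄_A = 2216.0, P̄_B = 55.60.
ε = (ΔQ_A/Q̄_A)/(ΔP_B/P̄_B) = (1034/2216.0)/(-3.8/55.60) ≈ -6.83.
ε < 0: peanut butter and jelly are complements.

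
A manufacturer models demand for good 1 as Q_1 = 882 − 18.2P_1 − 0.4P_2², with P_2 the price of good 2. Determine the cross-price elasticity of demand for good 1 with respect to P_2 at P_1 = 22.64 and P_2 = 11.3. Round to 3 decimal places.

At P_1 = 22.64 and P_2 = 11.3: Q_1 = 418.876.
∂Q_1/∂P_2 = -0.8P_2 = -0.8(11.3) = -9.0400.
ε = (∂Q_1/∂P_2)(P_2/Q_1) = -9.0400 × (11.3/418.876) ≈ -0.244.
ε < 0: complements.

-0.244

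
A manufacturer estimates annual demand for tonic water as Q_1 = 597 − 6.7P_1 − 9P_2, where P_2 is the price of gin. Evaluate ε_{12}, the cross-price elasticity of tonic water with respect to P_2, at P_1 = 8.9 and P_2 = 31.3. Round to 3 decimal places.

-1.102

At P_1 = 8.9 and P_2 = 31.3: Q_1 = 255.67.
∂Q_1/∂P_2 = -9.
ε = (∂Q_1/∂P_2)(P_2/Q_1) = -9 × (31.3/255.67) ≈ -1.102.
Since ε < 0, tonic water and gin are complements.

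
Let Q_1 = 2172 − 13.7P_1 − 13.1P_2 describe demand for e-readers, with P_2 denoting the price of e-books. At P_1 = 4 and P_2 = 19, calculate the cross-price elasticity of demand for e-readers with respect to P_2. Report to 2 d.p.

At P_1 = 4 and P_2 = 19: Q_1 = 1868.3.
∂Q_1/∂P_2 = -13.1.
ε = (∂Q_1/∂P_2)(P_2/Q_1) = -13.1 × (19/1868.3) ≈ -0.13.

-0.13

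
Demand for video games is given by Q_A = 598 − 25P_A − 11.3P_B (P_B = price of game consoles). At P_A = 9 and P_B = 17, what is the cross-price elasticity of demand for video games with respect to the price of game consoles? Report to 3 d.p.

-1.062

At P_A = 9 and P_B = 17: Q_A = 180.9.
∂Q_A/∂P_B = -11.3.
ε = (∂Q_A/∂P_B)(P_B/Q_A) = -11.3 × (17/180.9) ≈ -1.062.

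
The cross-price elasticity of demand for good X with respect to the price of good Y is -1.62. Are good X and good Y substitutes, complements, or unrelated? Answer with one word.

complements

ε = -1.62 < 0, so a higher price of good Y lowers demand for good X: complements.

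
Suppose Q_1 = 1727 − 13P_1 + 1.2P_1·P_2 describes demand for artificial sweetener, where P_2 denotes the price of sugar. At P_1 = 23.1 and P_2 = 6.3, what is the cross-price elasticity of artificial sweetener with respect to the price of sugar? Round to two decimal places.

0.11

At P_1 = 23.1 and P_2 = 6.3: Q_1 = 1601.336.
∂Q_1/∂P_2 = 1.2P_1 = 1.2(23.1) = 27.7200.
ε = (∂Q_1/∂P_2)(P_2/Q_1) = 27.7200 × (6.3/1601.336) ≈ 0.11.
ε > 0: substitutes.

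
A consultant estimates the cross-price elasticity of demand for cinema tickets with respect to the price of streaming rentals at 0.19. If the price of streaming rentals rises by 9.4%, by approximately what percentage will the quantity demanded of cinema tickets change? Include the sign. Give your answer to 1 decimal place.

%ΔQ ≈ ε × %ΔP of streaming rentals = 0.19 × (9.4%) = 1.8%.
Demand for cinema tickets rises by about 1.8%.

1.8%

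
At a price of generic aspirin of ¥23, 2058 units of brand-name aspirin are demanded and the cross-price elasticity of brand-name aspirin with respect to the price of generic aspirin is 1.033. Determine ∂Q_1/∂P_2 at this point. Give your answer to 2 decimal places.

ε = (∂Q_1/∂P_2)·(P_2/Q_1) ⇒ ∂Q_1/∂P_2 = ε·Q_1/P_2 = 1.033 × 2058/23 ≈ 92.43.

92.43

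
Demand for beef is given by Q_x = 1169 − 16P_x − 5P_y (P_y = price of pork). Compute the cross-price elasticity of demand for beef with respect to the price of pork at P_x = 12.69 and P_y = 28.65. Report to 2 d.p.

At P_x = 12.69 and P_y = 28.65: Q_x = 822.71.
∂Q_x/∂P_y = -5.
ε = (∂Q_x/∂P_y)(P_y/Q_x) = -5 × (28.65/822.71) ≈ -0.17.

-0.17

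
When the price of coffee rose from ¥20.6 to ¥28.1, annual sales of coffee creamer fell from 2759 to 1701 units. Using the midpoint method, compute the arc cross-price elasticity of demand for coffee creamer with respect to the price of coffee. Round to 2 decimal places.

-1.54

ΔQ_A = 1701 − 2759 = -1058; ΔP_B = 28.1 − 20.6 = 7.5.
Midpoints: Q̄_A = 2230.0, P̄_B = 24.35.
ε = (ΔQ_A/Q̄_A)/(ΔP_B/P̄_B) = (-1058/2230.0)/(7.5/24.35) ≈ -1.54.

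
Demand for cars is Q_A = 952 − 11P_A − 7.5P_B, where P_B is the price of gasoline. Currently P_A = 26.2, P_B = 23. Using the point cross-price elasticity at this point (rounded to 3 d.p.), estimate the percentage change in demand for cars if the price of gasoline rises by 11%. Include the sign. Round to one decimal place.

-3.9%

At P_A = 26.2, P_B = 23: Q_A = 491.3.
∂Q_A/∂P_B = -7.5.
ε = (∂Q_A/∂P_B)(P_B/Q_A) = -7.5000 × 23/491.3 ≈ -0.351.
%ΔQ_A ≈ ε × %ΔP_B = -0.351 × (11%) = -3.9%.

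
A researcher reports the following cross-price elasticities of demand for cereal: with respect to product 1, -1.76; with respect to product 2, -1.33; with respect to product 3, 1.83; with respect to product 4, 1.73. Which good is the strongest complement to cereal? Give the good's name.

product 1

Complements have ε < 0. The most negative value is -1.76 (product 1).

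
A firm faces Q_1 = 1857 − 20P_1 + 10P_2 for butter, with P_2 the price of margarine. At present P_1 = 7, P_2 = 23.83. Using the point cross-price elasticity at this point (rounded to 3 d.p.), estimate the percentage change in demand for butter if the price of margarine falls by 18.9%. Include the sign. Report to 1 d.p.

-2.3%

At P_1 = 7, P_2 = 23.83: Q_1 = 1955.3.
∂Q_1/∂P_2 = 10.
ε = (∂Q_1/∂P_2)(P_2/Q_1) = 10.0000 × 23.83/1955.3 ≈ 0.122.
%ΔQ_1 ≈ ε × %ΔP_2 = 0.122 × (-18.9%) = -2.3%.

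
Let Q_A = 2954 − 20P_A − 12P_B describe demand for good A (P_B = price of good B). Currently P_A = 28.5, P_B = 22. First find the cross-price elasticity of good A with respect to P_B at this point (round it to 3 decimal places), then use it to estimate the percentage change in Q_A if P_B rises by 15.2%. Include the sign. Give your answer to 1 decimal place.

-1.9%

At P_A = 28.5, P_B = 22: Q_A = 2120.
∂Q_A/∂P_B = -12.
ε = (∂Q_A/∂P_B)(P_B/Q_A) = -12.0000 × 22/2120 ≈ -0.125.
%ΔQ_A ≈ ε × %ΔP_B = -0.125 × (15.2%) = -1.9%.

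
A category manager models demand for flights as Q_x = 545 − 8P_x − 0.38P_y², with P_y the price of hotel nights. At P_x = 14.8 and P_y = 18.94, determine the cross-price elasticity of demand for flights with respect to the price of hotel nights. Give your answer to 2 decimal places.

-0.94

At P_x = 14.8 and P_y = 18.94: Q_x = 290.285.
∂Q_x/∂P_y = -0.76P_y = -0.76(18.94) = -14.3944.
ε = (∂Q_x/∂P_y)(P_y/Q_x) = -14.3944 × (18.94/290.285) ≈ -0.94.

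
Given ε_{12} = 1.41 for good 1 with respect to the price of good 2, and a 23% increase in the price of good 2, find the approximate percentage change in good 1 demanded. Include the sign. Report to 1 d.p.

%ΔQ ≈ ε × %ΔP of good 2 = 1.41 × (23%) = 32.4%.
Demand for good 1 rises by about 32.4%.

32.4%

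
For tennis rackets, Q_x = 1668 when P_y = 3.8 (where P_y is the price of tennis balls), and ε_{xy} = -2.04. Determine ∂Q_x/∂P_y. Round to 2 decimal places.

ε = (∂Q_x/∂P_y)·(P_y/Q_x) ⇒ ∂Q_x/∂P_y = ε·Q_x/P_y = -2.04 × 1668/3.8 ≈ -895.45.

-895.45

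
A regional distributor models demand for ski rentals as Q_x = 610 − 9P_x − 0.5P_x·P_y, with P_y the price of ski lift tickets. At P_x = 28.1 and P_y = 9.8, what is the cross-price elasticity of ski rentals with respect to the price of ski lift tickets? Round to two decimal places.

-0.63

At P_x = 28.1 and P_y = 9.8: Q_x = 219.41.
∂Q_x/∂P_y = -0.5P_x = -0.5(28.1) = -14.0500.
ε = (∂Q_x/∂P_y)(P_y/Q_x) = -14.0500 × (9.8/219.41) ≈ -0.63.
ε < 0: complements.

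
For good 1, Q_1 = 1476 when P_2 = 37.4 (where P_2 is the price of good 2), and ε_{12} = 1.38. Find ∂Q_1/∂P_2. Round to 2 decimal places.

ε = (∂Q_1/∂P_2)·(P_2/Q_1) ⇒ ∂Q_1/∂P_2 = ε·Q_1/P_2 = 1.38 × 1476/37.4 ≈ 54.46.

54.46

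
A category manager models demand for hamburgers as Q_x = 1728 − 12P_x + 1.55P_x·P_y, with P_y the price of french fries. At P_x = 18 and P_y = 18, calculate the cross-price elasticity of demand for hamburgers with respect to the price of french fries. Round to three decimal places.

At P_x = 18 and P_y = 18: Q_x = 2014.2.
∂Q_x/∂P_y = 1.55P_x = 1.55(18) = 27.9000.
ε = (∂Q_x/∂P_y)(P_y/Q_x) = 27.9000 × (18/2014.2) ≈ 0.249.

0.249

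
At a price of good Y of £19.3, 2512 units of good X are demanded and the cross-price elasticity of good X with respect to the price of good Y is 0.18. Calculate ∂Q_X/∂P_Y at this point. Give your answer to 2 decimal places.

ε = (∂Q_X/∂P_Y)·(P_Y/Q_X) ⇒ ∂Q_X/∂P_Y = ε·Q_X/P_Y = 0.18 × 2512/19.3 ≈ 23.43.

23.43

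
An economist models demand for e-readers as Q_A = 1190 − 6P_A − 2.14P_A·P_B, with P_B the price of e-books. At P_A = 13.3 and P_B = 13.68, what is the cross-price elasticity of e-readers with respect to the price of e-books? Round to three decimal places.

At P_A = 13.3 and P_B = 13.68: Q_A = 720.840.
∂Q_A/∂P_B = -2.14P_A = -2.14(13.3) = -28.4620.
ε = (∂Q_A/∂P_B)(P_B/Q_A) = -28.4620 × (13.68/720.840) ≈ -0.540.

-0.540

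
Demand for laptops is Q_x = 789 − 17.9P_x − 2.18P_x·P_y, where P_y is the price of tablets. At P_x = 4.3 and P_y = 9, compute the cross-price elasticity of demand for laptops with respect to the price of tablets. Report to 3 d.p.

-0.134

At P_x = 4.3 and P_y = 9: Q_x = 627.664.
∂Q_x/∂P_y = -2.18P_x = -2.18(4.3) = -9.3740.
ε = (∂Q_x/∂P_y)(P_y/Q_x) = -9.3740 × (9/627.664) ≈ -0.134.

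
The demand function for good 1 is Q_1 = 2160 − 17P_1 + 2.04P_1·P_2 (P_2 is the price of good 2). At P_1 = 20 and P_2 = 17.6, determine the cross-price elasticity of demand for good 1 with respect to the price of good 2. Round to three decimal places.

0.283

At P_1 = 20 and P_2 = 17.6: Q_1 = 2538.08.
∂Q_1/∂P_2 = 2.04P_1 = 2.04(20) = 40.8000.
ε = (∂Q_1/∂P_2)(P_2/Q_1) = 40.8000 × (17.6/2538.08) ≈ 0.283.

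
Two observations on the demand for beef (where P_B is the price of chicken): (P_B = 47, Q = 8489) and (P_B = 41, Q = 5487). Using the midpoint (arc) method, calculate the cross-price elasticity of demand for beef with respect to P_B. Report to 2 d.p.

3.15

ΔQ_A = 5487 − 8489 = -3002; ΔP_B = 41 − 47 = -6.
Midpoints: Q̄_A = 6988.0, P̄_B = 44.00.
ε = (ΔQ_A/Q̄_A)/(ΔP_B/P̄_B) = (-3002/6988.0)/(-6/44.00) ≈ 3.15.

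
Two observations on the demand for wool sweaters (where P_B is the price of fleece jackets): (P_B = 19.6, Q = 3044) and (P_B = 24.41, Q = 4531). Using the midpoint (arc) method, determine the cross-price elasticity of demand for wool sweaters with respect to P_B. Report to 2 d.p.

1.80

ΔQ_A = 4531 − 3044 = 1487; ΔP_B = 24.41 − 19.6 = 4.81.
Midpoints: Q̄_A = 3787.5, P̄_B = 22.01.
ε = (ΔQ_A/Q̄_A)/(ΔP_B/P̄_B) = (1487/3787.5)/(4.81/22.01) ≈ 1.80.
ε > 0: wool sweaters and fleece jackets are substitutes.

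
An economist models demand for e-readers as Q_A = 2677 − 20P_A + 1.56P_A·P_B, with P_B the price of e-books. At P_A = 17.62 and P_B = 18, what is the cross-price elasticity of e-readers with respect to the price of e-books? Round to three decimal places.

At P_A = 17.62 and P_B = 18: Q_A = 2819.370.
∂Q_A/∂P_B = 1.56P_A = 1.56(17.62) = 27.4872.
ε = (∂Q_A/∂P_B)(P_B/Q_A) = 27.4872 × (18/2819.370) ≈ 0.175.

0.175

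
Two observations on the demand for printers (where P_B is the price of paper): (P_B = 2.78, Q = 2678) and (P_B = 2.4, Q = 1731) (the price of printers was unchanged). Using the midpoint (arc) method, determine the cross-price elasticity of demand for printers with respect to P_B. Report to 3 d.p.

ΔQ_A = 1731 − 2678 = -947; ΔP_B = 2.4 − 2.78 = -0.38.
Midpoints: Q̄_A = 2204.5, P̄_B = 2.59.
ε = (ΔQ_A/Q̄_A)/(ΔP_B/P̄_B) = (-947/2204.5)/(-0.38/2.59) ≈ 2.928.
ε > 0: printers and paper are substitutes.

2.928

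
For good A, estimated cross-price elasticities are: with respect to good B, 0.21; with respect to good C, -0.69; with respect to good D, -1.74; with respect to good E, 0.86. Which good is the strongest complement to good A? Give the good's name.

good D

Complements have ε < 0. The most negative value is -1.74 (good D).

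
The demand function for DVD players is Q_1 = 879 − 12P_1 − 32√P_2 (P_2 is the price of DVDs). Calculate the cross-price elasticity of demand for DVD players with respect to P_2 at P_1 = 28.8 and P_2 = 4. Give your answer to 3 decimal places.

At P_1 = 28.8 and P_2 = 4: Q_1 = 469.4.
∂Q_1/∂P_2 = -32/(2√P_2) = -32/(2√4) = -8.0000.
ε = (∂Q_1/∂P_2)(P_2/Q_1) = -8.0000 × (4/469.4) ≈ -0.068.

-0.068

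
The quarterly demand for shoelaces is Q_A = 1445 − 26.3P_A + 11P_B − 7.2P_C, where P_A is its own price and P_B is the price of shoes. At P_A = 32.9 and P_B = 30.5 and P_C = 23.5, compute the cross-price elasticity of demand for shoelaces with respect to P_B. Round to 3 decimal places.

At P_A = 32.9 and P_B = 30.5 and P_C = 23.5: Q_A = 746.03.
∂Q_A/∂P_B = 11.
ε = (∂Q_A/∂P_B)(P_B/Q_A) = 11 × (30.5/746.03) ≈ 0.450.
Since ε > 0, shoelaces and shoes are substitutes.

0.450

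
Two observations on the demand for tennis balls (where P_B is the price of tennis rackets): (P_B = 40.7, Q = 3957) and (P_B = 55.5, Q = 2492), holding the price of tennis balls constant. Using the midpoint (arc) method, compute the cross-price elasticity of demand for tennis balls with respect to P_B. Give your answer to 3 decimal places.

ΔQ_A = 2492 − 3957 = -1465; ΔP_B = 55.5 − 40.7 = 14.8.
Midpoints: Q̄_A = 3224.5, P̄_B = 48.10.
ε = (ΔQ_A/Q̄_A)/(ΔP_B/P̄_B) = (-1465/3224.5)/(14.8/48.10) ≈ -1.477.

-1.477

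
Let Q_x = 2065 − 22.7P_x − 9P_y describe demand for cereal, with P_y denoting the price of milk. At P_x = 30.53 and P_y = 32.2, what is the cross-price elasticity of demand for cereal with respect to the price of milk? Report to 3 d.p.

At P_x = 30.53 and P_y = 32.2: Q_x = 1082.169.
∂Q_x/∂P_y = -9.
ε = (∂Q_x/∂P_y)(P_y/Q_x) = -9 × (32.2/1082.169) ≈ -0.268.

-0.268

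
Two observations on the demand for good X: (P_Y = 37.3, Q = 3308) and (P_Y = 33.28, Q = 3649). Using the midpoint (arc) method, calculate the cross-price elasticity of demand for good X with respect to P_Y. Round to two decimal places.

-0.86

ΔQ_X = 3649 − 3308 = 341; ΔP_Y = 33.28 − 37.3 = -4.02.
Midpoints: Q̄_X = 3478.5, P̄_Y = 35.29.
ε = (ΔQ_X/Q̄_X)/(ΔP_Y/P̄_Y) = (341/3478.5)/(-4.02/35.29) ≈ -0.86.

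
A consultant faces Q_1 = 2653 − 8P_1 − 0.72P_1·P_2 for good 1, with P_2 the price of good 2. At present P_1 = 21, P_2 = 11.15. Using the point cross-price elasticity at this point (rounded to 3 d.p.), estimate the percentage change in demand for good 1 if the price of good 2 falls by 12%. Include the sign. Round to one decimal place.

At P_1 = 21, P_2 = 11.15: Q_1 = 2316.412.
∂Q_1/∂P_2 = -0.72P_1 = -15.1200.
ε = (∂Q_1/∂P_2)(P_2/Q_1) = -15.1200 × 11.15/2316.412 ≈ -0.073.
%ΔQ_1 ≈ ε × %ΔP_2 = -0.073 × (-12%) = 0.9%.

0.9%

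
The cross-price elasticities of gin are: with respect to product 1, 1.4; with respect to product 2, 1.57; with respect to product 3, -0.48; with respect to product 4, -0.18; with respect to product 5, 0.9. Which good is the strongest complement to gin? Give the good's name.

product 3

Complements have ε < 0. The most negative value is -0.48 (product 3).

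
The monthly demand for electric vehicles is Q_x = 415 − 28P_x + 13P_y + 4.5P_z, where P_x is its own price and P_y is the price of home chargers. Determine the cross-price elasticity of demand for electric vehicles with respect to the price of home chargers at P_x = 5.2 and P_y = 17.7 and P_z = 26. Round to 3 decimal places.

0.373

At P_x = 5.2 and P_y = 17.7 and P_z = 26: Q_x = 616.5.
∂Q_x/∂P_y = 13.
ε = (∂Q_x/∂P_y)(P_y/Q_x) = 13 × (17.7/616.5) ≈ 0.373.
Since ε > 0, electric vehicles and home chargers are substitutes.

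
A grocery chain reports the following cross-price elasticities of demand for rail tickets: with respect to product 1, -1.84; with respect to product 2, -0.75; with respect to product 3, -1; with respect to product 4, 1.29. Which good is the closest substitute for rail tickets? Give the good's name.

product 4

Substitutes have ε > 0. Among the positive values, 1.29 (product 4) is largest.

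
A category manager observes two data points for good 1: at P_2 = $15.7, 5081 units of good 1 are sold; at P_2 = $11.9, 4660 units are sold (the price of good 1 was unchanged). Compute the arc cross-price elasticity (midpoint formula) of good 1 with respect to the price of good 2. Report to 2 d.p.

ΔQ_1 = 4660 − 5081 = -421; ΔP_2 = 11.9 − 15.7 = -3.8.
Midpoints: Q̄_1 = 4870.5, P̄_2 = 13.80.
ε = (ΔQ_1/Q̄_1)/(ΔP_2/P̄_2) = (-421/4870.5)/(-3.8/13.80) ≈ 0.31.

0.31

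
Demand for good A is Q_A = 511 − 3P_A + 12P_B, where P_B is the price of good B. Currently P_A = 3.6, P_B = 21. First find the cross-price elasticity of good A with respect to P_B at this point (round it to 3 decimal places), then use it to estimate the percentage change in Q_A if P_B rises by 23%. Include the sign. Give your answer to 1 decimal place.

At P_A = 3.6, P_B = 21: Q_A = 752.2.
∂Q_A/∂P_B = 12.
ε = (∂Q_A/∂P_B)(P_B/Q_A) = 12.0000 × 21/752.2 ≈ 0.335.
%ΔQ_A ≈ ε × %ΔP_B = 0.335 × (23%) = 7.7%.

7.7%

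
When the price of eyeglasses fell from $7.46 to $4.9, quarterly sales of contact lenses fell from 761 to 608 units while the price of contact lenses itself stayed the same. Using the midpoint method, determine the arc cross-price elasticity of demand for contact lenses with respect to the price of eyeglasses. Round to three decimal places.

ΔQ_A = 608 − 761 = -153; ΔP_B = 4.9 − 7.46 = -2.56.
Midpoints: Q̄_A = 684.5, P̄_B = 6.18.
ε = (ΔQ_A/Q̄_A)/(ΔP_B/P̄_B) = (-153/684.5)/(-2.56/6.18) ≈ 0.540.
ε > 0: contact lenses and eyeglasses are substitutes.

0.540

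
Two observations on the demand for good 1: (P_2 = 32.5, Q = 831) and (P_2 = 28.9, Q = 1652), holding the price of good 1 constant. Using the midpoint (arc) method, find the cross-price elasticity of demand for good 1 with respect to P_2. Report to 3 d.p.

ΔQ_1 = 1652 − 831 = 821; ΔP_2 = 28.9 − 32.5 = -3.6.
Midpoints: Q̄_1 = 1241.5, P̄_2 = 30.70.
ε = (ΔQ_1/Q̄_1)/(ΔP_2/P̄_2) = (821/1241.5)/(-3.6/30.70) ≈ -5.639.

-5.639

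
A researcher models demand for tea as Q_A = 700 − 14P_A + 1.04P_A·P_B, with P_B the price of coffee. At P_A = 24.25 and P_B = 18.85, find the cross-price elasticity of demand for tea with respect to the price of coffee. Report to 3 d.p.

At P_A = 24.25 and P_B = 18.85: Q_A = 835.897.
∂Q_A/∂P_B = 1.04P_A = 1.04(24.25) = 25.2200.
ε = (∂Q_A/∂P_B)(P_B/Q_A) = 25.2200 × (18.85/835.897) ≈ 0.569.
ε > 0: substitutes.

0.569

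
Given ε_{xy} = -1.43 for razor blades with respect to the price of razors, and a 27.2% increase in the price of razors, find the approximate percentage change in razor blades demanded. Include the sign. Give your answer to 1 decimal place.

%ΔQ ≈ ε × %ΔP of razors = -1.43 × (27.2%) = -38.9%.

-38.9%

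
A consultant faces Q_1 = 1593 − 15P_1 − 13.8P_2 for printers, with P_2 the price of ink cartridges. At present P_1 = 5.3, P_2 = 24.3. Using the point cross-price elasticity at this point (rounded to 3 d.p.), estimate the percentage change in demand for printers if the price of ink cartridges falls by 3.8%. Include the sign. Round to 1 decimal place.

At P_1 = 5.3, P_2 = 24.3: Q_1 = 1178.16.
∂Q_1/∂P_2 = -13.8.
ε = (∂Q_1/∂P_2)(P_2/Q_1) = -13.8000 × 24.3/1178.16 ≈ -0.285.
%ΔQ_1 ≈ ε × %ΔP_2 = -0.285 × (-3.8%) = 1.1%.

1.1%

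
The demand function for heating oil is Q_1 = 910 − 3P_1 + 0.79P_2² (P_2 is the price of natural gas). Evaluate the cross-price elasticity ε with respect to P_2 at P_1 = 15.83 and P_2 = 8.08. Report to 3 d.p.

At P_1 = 15.83 and P_2 = 8.08: Q_1 = 914.086.
∂Q_1/∂P_2 = 1.58P_2 = 1.58(8.08) = 12.7664.
ε = (∂Q_1/∂P_2)(P_2/Q_1) = 12.7664 × (8.08/914.086) ≈ 0.113.

0.113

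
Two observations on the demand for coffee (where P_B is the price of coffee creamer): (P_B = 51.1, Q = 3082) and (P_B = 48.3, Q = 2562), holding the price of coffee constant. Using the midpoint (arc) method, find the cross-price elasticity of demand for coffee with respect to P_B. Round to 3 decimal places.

ΔQ_A = 2562 − 3082 = -520; ΔP_B = 48.3 − 51.1 = -2.8.
Midpoints: Q̄_A = 2822.0, P̄_B = 49.70.
ε = (ΔQ_A/Q̄_A)/(ΔP_B/P̄_B) = (-520/2822.0)/(-2.8/49.70) ≈ 3.271.
ε > 0: coffee and coffee creamer are substitutes.

3.271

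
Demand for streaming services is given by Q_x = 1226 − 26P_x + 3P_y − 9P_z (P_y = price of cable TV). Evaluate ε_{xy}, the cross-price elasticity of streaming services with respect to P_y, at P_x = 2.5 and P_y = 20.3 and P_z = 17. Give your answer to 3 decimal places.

At P_x = 2.5 and P_y = 20.3 and P_z = 17: Q_x = 1068.9.
∂Q_x/∂P_y = 3.
ε = (∂Q_x/∂P_y)(P_y/Q_x) = 3 × (20.3/1068.9) ≈ 0.057.

0.057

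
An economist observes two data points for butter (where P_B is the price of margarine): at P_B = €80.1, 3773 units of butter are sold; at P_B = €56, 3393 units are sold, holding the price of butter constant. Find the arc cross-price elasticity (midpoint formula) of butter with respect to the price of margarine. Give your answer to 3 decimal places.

0.299

ΔQ_A = 3393 − 3773 = -380; ΔP_B = 56 − 80.1 = -24.1.
Midpoints: Q̄_A = 3583.0, P̄_B = 68.05.
ε = (ΔQ_A/Q̄_A)/(ΔP_B/P̄_B) = (-380/3583.0)/(-24.1/68.05) ≈ 0.299.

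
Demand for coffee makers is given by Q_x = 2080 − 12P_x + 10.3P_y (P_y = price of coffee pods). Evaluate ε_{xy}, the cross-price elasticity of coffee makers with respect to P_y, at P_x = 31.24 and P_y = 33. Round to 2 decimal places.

0.17

At P_x = 31.24 and P_y = 33: Q_x = 2045.02.
∂Q_x/∂P_y = 10.3.
ε = (∂Q_x/∂P_y)(P_y/Q_x) = 10.3 × (33/2045.02) ≈ 0.17.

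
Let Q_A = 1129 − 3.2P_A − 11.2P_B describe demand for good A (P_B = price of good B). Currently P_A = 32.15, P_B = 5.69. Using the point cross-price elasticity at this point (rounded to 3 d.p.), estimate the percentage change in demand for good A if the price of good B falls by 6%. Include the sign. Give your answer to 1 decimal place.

0.4%

At P_A = 32.15, P_B = 5.69: Q_A = 962.392.
∂Q_A/∂P_B = -11.2.
ε = (∂Q_A/∂P_B)(P_B/Q_A) = -11.2000 × 5.69/962.392 ≈ -0.066.
%ΔQ_A ≈ ε × %ΔP_B = -0.066 × (-6%) = 0.4%.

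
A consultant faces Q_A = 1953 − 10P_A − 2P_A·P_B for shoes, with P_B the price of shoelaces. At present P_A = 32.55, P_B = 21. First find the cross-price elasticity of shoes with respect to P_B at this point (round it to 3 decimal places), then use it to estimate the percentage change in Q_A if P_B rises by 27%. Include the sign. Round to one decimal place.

At P_A = 32.55, P_B = 21: Q_A = 260.4.
∂Q_A/∂P_B = -2P_A = -65.1000.
ε = (∂Q_A/∂P_B)(P_B/Q_A) = -65.1000 × 21/260.4 ≈ -5.250.
%ΔQ_A ≈ ε × %ΔP_B = -5.250 × (27%) = -141.8%.

-141.8%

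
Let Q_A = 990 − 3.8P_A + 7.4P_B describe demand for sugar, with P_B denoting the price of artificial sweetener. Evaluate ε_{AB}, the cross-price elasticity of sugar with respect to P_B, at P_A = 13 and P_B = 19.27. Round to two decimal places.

0.13

At P_A = 13 and P_B = 19.27: Q_A = 1083.198.
∂Q_A/∂P_B = 7.4.
ε = (∂Q_A/∂P_B)(P_B/Q_A) = 7.4 × (19.27/1083.198) ≈ 0.13.
Since ε > 0, sugar and artificial sweetener are substitutes.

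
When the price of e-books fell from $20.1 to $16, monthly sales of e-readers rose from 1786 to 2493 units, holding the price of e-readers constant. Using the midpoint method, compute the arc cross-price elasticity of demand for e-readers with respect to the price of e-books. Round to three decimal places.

ΔQ_A = 2493 − 1786 = 707; ΔP_B = 16 − 20.1 = -4.1.
Midpoints: Q̄_A = 2139.5, P̄_B = 18.05.
ε = (ΔQ_A/Q̄_A)/(ΔP_B/P̄_B) = (707/2139.5)/(-4.1/18.05) ≈ -1.455.
ε < 0: e-readers and e-books are complements.

-1.455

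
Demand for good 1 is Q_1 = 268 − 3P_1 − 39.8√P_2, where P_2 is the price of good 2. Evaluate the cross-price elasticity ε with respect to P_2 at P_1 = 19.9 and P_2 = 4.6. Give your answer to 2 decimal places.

-0.35

At P_1 = 19.9 and P_2 = 4.6: Q_1 = 122.939.
∂Q_1/∂P_2 = -39.8/(2√P_2) = -39.8/(2√4.6) = -9.2784.
ε = (∂Q_1/∂P_2)(P_2/Q_1) = -9.2784 × (4.6/122.939) ≈ -0.35.
ε < 0: complements.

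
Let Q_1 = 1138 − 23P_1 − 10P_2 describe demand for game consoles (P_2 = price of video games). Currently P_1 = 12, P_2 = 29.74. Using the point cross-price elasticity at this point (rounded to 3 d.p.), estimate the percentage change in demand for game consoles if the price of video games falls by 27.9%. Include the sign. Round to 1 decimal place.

At P_1 = 12, P_2 = 29.74: Q_1 = 564.6.
∂Q_1/∂P_2 = -10.
ε = (∂Q_1/∂P_2)(P_2/Q_1) = -10.0000 × 29.74/564.6 ≈ -0.527.
%ΔQ_1 ≈ ε × %ΔP_2 = -0.527 × (-27.9%) = 14.7%.

14.7%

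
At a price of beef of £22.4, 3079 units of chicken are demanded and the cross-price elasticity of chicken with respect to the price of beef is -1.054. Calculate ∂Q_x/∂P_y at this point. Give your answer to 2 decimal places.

ε = (∂Q_x/∂P_y)·(P_y/Q_x) ⇒ ∂Q_x/∂P_y = ε·Q_x/P_y = -1.054 × 3079/22.4 ≈ -144.88.

-144.88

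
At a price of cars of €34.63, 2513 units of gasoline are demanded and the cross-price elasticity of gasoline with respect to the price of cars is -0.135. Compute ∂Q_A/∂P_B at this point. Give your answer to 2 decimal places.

ε = (∂Q_A/∂P_B)·(P_B/Q_A) ⇒ ∂Q_A/∂P_B = ε·Q_A/P_B = -0.135 × 2513/34.63 ≈ -9.80.

-9.80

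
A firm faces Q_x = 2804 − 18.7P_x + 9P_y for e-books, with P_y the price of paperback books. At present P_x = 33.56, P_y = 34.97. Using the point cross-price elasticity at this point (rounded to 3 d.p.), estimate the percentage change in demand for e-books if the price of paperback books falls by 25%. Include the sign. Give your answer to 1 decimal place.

At P_x = 33.56, P_y = 34.97: Q_x = 2491.158.
∂Q_x/∂P_y = 9.
ε = (∂Q_x/∂P_y)(P_y/Q_x) = 9.0000 × 34.97/2491.158 ≈ 0.126.
%ΔQ_x ≈ ε × %ΔP_y = 0.126 × (-25%) = -3.2%.

-3.2%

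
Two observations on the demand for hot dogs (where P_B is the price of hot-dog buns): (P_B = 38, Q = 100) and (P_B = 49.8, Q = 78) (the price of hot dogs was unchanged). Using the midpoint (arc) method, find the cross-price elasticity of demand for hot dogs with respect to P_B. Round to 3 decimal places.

ΔQ_A = 78 − 100 = -22; ΔP_B = 49.8 − 38 = 11.8.
Midpoints: Q̄_A = 89.0, P̄_B = 43.90.
ε = (ΔQ_A/Q̄_A)/(ΔP_B/P̄_B) = (-22/89.0)/(11.8/43.90) ≈ -0.920.
ε < 0: hot dogs and hot-dog buns are complements.

-0.920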